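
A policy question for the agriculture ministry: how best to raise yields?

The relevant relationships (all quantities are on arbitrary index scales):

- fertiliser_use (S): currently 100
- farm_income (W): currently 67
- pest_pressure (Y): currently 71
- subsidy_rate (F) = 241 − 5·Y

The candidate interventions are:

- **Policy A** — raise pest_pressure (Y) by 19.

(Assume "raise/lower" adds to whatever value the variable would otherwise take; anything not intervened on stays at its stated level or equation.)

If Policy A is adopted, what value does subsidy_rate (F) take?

Policy A (Y + 19):
  Y = 71 + 19 = 90
  F = 241 − 5·90 = -209

-209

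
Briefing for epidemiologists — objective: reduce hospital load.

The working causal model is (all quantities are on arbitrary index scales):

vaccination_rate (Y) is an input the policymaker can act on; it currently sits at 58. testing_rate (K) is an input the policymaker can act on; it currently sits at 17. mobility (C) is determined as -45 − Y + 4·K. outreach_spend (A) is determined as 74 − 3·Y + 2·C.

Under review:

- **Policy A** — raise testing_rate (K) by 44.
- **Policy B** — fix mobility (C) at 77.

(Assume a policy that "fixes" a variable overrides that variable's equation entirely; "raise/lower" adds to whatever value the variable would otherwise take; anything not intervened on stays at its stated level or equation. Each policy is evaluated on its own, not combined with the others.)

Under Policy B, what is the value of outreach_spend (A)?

Policy B (C := 77):
  Y = 58
  K = 17
  C = 77
  A = 74 − 3·58 + 2·77 = 54

54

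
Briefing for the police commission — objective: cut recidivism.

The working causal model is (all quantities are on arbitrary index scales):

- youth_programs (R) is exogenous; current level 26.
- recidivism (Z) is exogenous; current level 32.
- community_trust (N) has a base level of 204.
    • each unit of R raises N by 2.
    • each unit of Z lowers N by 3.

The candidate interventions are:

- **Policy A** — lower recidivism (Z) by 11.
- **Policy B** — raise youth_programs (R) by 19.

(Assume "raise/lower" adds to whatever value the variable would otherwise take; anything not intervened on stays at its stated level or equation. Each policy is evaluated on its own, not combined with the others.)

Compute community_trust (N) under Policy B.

198

Policy B (R + 19):
  R = 26 + 19 = 45
  Z = 32
  N = 204 + 2·45 − 3·32 = 198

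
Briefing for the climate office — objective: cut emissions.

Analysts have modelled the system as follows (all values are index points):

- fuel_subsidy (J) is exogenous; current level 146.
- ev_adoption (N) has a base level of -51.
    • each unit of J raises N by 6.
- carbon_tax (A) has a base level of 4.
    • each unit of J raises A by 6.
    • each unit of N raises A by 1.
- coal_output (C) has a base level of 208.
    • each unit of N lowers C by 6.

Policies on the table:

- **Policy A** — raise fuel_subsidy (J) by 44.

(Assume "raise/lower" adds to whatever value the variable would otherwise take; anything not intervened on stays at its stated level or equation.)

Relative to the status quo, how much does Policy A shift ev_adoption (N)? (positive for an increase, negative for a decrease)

Baseline:
  J = 146
  N = -51 + 6·146 = 825
Policy A (J + 44):
  J = 146 + 44 = 190
  N = -51 + 6·190 = 1089
Change in N: 1089 − 825 = 264

264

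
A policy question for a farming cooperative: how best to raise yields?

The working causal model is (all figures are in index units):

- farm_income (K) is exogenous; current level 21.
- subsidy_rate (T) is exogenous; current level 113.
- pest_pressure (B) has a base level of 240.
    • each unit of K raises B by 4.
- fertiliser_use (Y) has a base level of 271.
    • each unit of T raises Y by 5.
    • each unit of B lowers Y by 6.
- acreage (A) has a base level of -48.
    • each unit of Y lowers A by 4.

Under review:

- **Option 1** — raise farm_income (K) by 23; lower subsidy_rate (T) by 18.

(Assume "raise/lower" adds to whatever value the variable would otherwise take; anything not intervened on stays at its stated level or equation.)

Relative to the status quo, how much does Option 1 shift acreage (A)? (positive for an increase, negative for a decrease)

2568

Baseline:
  K = 21
  T = 113
  B = 240 + 4·21 = 324
  Y = 271 + 5·113 − 6·324 = -1108
  A = -48 − 4·(-1108) = 4384
Option 1 (K + 23, T − 18):
  K = 21 + 23 = 44
  T = 113 − 18 = 95
  B = 240 + 4·44 = 416
  Y = 271 + 5·95 − 6·416 = -1750
  A = -48 − 4·(-1750) = 6952
Change in A: 6952 − 4384 = 2568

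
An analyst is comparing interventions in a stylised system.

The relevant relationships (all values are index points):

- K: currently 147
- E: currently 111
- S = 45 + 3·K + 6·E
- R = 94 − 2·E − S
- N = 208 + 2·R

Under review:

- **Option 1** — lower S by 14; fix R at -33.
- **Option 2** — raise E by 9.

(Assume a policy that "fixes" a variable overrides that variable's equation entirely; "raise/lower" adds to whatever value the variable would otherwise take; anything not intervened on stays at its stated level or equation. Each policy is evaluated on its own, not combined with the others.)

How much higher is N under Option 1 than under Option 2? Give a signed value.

Option 1 (S − 14, R := -33):
  K = 147
  E = 111
  S = 45 + 3·147 + 6·111 (−14 from intervention) = 1138
  R = -33
  N = 208 + 2·(-33) = 142
Option 2 (E + 9):
  K = 147
  E = 111 + 9 = 120
  S = 45 + 3·147 + 6·120 = 1206
  R = 94 − 2·120 − 1206 = -1352
  N = 208 + 2·(-1352) = -2496
N: 142 − (-2496) = 2638

2638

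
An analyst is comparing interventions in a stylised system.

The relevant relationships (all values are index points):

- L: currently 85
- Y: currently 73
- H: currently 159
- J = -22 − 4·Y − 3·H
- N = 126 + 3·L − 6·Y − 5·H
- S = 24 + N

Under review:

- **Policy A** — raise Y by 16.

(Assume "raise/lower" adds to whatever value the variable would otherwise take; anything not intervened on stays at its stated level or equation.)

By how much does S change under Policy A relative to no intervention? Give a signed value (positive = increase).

-96

Baseline:
  L = 85
  Y = 73
  H = 159
  N = 126 + 3·85 − 6·73 − 5·159 = -852
  S = 24 + (-852) = -828
Policy A (Y + 16):
  L = 85
  Y = 73 + 16 = 89
  H = 159
  N = 126 + 3·85 − 6·89 − 5·159 = -948
  S = 24 + (-948) = -924
Change in S: -924 − (-828) = -96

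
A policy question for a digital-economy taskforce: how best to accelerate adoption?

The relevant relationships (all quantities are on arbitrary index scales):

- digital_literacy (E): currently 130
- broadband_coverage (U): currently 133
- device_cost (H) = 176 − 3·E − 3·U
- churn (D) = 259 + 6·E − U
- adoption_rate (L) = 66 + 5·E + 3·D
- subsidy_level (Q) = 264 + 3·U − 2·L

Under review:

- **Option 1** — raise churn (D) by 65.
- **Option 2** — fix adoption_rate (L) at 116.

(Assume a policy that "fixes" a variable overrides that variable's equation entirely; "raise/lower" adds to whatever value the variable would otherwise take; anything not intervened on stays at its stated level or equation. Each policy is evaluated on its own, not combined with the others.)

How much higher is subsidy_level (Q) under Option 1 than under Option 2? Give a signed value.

-7026

Option 1 (D + 65):
  E = 130
  U = 133
  D = 259 + 6·130 − 133 (+65 from intervention) = 971
  L = 66 + 5·130 + 3·971 = 3629
  Q = 264 + 3·133 − 2·3629 = -6595
Option 2 (L := 116):
  E = 130
  U = 133
  D = 259 + 6·130 − 133 = 906
  L = 116
  Q = 264 + 3·133 − 2·116 = 431
Q: -6595 − 431 = -7026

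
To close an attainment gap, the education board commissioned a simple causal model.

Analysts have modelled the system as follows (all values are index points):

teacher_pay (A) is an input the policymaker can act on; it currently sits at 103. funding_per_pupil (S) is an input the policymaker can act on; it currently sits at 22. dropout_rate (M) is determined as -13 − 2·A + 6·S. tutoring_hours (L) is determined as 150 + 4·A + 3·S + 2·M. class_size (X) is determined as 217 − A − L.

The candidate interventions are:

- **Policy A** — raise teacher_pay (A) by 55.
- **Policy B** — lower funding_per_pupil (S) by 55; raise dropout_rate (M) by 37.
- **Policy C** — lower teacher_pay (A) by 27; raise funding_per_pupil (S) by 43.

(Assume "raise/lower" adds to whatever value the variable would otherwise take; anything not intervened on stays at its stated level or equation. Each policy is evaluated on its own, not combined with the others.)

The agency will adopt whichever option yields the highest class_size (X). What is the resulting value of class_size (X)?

Policy A (A + 55):
  A = 103 + 55 = 158
  S = 22
  M = -13 − 2·158 + 6·22 = -197
  L = 150 + 4·158 + 3·22 + 2·(-197) = 454
  X = 217 − 158 − 454 = -395
Policy B (S − 55, M + 37):
  A = 103
  S = 22 − 55 = -33
  M = -13 − 2·103 + 6·(-33) (+37 from intervention) = -380
  L = 150 + 4·103 + 3·(-33) + 2·(-380) = -297
  X = 217 − 103 − (-297) = 411
Policy C (A − 27, S + 43):
  A = 103 − 27 = 76
  S = 22 + 43 = 65
  M = -13 − 2·76 + 6·65 = 225
  L = 150 + 4·76 + 3·65 + 2·225 = 1099
  X = 217 − 76 − 1099 = -958
Comparing — Policy A: X=-395, Policy B: X=411, Policy C: X=-958. Highest is 411 (Policy B).

411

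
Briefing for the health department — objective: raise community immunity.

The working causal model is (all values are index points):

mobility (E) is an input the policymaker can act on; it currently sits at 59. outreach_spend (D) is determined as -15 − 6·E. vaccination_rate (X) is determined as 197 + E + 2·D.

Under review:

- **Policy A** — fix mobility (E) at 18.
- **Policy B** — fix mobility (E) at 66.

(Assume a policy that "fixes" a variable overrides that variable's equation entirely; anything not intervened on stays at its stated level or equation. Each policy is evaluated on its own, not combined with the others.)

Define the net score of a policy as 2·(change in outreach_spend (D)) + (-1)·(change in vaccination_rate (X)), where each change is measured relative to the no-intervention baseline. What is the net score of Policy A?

Baseline:
  E = 59
  D = -15 − 6·59 = -369
  X = 197 + 59 + 2·(-369) = -482
Policy A (E := 18):
  E = 18
  D = -15 − 6·18 = -123
  X = 197 + 18 + 2·(-123) = -31
ΔD = -123 − (-369) = 246; ΔX = -31 − (-482) = 451
Score = 2·246 + (-1)·451 = 41

41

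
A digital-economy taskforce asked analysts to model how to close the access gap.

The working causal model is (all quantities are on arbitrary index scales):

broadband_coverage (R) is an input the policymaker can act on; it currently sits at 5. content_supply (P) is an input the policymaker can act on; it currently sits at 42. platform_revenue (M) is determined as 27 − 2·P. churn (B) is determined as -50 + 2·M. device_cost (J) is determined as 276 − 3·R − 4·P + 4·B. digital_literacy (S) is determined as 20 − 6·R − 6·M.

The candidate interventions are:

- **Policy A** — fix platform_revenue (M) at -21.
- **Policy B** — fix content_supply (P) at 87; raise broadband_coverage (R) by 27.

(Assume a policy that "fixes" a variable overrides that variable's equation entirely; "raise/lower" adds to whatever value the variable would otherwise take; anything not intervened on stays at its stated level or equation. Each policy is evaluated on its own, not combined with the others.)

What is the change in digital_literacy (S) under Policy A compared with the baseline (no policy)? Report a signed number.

Baseline:
  R = 5
  P = 42
  M = 27 − 2·42 = -57
  S = 20 − 6·5 − 6·(-57) = 332
Policy A (M := -21):
  R = 5
  P = 42
  M = -21
  S = 20 − 6·5 − 6·(-21) = 116
Change in S: 116 − 332 = -216

-216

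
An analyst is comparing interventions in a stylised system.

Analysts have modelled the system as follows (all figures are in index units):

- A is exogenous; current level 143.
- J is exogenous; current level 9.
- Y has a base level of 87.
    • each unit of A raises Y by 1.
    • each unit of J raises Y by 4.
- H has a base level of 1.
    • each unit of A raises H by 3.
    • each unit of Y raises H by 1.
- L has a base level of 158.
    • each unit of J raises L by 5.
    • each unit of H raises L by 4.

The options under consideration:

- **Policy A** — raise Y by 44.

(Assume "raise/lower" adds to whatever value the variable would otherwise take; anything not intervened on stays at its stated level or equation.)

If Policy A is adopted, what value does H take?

Policy A (Y + 44):
  A = 143
  J = 9
  Y = 87 + 143 + 4·9 (+44 from intervention) = 310
  H = 1 + 3·143 + 310 = 740

740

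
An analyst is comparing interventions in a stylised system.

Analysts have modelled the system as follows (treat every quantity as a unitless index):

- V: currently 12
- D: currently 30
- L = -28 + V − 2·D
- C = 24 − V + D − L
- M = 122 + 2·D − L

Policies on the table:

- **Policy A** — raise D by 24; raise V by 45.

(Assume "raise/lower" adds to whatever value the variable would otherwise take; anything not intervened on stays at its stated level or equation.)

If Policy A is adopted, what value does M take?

309

Policy A (D + 24, V + 45):
  V = 12 + 45 = 57
  D = 30 + 24 = 54
  L = -28 + 57 − 2·54 = -79
  M = 122 + 2·54 − (-79) = 309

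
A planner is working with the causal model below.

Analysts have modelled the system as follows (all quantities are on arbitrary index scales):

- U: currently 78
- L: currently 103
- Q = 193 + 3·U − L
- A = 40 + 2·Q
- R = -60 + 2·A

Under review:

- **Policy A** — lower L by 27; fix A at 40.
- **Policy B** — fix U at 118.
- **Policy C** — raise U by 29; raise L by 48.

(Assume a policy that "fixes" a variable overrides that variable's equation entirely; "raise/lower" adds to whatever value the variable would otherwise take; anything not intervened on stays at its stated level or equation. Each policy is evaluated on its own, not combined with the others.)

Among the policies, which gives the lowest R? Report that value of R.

Policy A (L − 27, A := 40):
  U = 78
  L = 103 − 27 = 76
  Q = 193 + 3·78 − 76 = 351
  A = 40
  R = -60 + 2·40 = 20
Policy B (U := 118):
  U = 118
  L = 103
  Q = 193 + 3·118 − 103 = 444
  A = 40 + 2·444 = 928
  R = -60 + 2·928 = 1796
Policy C (U + 29, L + 48):
  U = 78 + 29 = 107
  L = 103 + 48 = 151
  Q = 193 + 3·107 − 151 = 363
  A = 40 + 2·363 = 766
  R = -60 + 2·766 = 1472
Comparing — Policy A: R=20, Policy B: R=1796, Policy C: R=1472. Lowest is 20 (Policy A).

20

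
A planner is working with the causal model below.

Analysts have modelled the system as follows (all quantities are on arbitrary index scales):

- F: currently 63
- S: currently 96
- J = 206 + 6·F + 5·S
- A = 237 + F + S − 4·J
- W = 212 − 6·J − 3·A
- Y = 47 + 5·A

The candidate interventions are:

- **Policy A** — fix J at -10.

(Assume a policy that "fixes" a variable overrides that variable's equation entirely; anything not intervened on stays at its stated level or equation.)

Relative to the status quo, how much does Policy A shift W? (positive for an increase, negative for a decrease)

Baseline:
  F = 63
  S = 96
  J = 206 + 6·63 + 5·96 = 1064
  A = 237 + 63 + 96 − 4·1064 = -3860
  W = 212 − 6·1064 − 3·(-3860) = 5408
Policy A (J := -10):
  F = 63
  S = 96
  J = -10
  A = 237 + 63 + 96 − 4·(-10) = 436
  W = 212 − 6·(-10) − 3·436 = -1036
Change in W: -1036 − 5408 = -6444

-6444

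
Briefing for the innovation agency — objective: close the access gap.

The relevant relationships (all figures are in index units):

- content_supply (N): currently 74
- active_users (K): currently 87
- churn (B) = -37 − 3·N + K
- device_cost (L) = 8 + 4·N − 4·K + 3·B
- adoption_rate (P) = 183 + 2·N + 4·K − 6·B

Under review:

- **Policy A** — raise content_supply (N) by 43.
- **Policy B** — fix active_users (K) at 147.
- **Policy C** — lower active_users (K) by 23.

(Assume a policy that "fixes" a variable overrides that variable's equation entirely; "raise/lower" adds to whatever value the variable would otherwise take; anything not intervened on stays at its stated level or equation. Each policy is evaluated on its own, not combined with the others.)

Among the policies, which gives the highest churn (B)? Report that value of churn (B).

Policy A (N + 43):
  N = 74 + 43 = 117
  K = 87
  B = -37 − 3·117 + 87 = -301
Policy B (K := 147):
  N = 74
  K = 147
  B = -37 − 3·74 + 147 = -112
Policy C (K − 23):
  N = 74
  K = 87 − 23 = 64
  B = -37 − 3·74 + 64 = -195
Comparing — Policy A: B=-301, Policy B: B=-112, Policy C: B=-195. Highest is -112 (Policy B).

-112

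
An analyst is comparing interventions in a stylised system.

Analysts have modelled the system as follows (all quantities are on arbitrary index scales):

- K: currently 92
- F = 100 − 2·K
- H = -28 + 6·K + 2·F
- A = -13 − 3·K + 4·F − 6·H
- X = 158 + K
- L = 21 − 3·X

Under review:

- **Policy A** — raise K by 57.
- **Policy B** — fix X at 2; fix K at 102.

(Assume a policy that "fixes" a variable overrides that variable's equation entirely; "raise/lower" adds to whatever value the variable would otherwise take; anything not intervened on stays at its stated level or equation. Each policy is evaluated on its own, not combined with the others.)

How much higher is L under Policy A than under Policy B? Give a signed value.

Policy A (K + 57):
  K = 92 + 57 = 149
  X = 158 + 149 = 307
  L = 21 − 3·307 = -900
Policy B (X := 2, K := 102):
  K = 102
  X = 2
  L = 21 − 3·2 = 15
L: -900 − 15 = -915

-915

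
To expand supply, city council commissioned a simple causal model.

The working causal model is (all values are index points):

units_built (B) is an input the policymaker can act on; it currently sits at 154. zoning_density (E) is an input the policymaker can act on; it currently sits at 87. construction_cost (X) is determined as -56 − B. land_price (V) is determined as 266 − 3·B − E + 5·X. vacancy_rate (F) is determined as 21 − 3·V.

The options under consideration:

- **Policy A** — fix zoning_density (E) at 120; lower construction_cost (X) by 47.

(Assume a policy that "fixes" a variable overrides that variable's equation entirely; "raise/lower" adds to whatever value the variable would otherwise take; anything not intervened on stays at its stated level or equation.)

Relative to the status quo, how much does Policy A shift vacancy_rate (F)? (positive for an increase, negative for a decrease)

Baseline:
  B = 154
  E = 87
  X = -56 − 154 = -210
  V = 266 − 3·154 − 87 + 5·(-210) = -1333
  F = 21 − 3·(-1333) = 4020
Policy A (E := 120, X − 47):
  B = 154
  E = 120
  X = -56 − 154 (−47 from intervention) = -257
  V = 266 − 3·154 − 120 + 5·(-257) = -1601
  F = 21 − 3·(-1601) = 4824
Change in F: 4824 − 4020 = 804

804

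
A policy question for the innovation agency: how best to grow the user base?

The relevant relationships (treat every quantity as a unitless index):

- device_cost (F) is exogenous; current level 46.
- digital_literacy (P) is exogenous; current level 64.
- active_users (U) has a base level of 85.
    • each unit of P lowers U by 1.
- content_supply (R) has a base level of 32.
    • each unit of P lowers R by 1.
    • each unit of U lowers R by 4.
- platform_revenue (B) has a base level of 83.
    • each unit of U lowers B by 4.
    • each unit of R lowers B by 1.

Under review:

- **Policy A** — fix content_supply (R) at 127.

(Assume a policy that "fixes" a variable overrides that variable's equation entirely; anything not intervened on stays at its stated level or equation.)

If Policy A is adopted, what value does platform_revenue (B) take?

-128

Policy A (R := 127):
  P = 64
  U = 85 − 64 = 21
  R = 127
  B = 83 − 4·21 − 127 = -128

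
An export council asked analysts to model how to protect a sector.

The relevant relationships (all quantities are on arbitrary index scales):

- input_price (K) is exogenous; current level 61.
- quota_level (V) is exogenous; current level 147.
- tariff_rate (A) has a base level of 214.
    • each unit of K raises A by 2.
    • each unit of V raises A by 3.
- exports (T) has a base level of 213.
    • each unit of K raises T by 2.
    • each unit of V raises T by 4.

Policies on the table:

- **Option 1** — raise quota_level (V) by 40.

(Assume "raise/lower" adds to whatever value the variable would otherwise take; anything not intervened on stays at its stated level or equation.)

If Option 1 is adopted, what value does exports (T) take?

1083

Option 1 (V + 40):
  K = 61
  V = 147 + 40 = 187
  T = 213 + 2·61 + 4·187 = 1083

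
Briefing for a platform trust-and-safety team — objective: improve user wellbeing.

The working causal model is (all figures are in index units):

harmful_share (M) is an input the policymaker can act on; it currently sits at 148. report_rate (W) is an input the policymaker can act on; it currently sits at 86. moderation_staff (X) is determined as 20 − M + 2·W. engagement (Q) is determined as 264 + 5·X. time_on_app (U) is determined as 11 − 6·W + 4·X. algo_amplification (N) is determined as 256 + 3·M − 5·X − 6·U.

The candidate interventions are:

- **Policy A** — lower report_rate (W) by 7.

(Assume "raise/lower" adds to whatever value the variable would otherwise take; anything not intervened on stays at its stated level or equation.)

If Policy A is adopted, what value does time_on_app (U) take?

-343

Policy A (W − 7):
  M = 148
  W = 86 − 7 = 79
  X = 20 − 148 + 2·79 = 30
  U = 11 − 6·79 + 4·30 = -343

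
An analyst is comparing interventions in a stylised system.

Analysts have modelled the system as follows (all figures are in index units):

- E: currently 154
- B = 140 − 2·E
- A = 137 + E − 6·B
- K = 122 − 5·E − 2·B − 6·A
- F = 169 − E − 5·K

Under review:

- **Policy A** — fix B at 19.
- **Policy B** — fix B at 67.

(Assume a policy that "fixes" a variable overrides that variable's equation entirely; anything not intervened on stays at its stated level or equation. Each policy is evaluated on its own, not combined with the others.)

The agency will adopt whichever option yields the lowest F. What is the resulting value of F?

Policy A (B := 19):
  E = 154
  B = 19
  A = 137 + 154 − 6·19 = 177
  K = 122 − 5·154 − 2·19 − 6·177 = -1748
  F = 169 − 154 − 5·(-1748) = 8755
Policy B (B := 67):
  E = 154
  B = 67
  A = 137 + 154 − 6·67 = -111
  K = 122 − 5·154 − 2·67 − 6·(-111) = -116
  F = 169 − 154 − 5·(-116) = 595
Comparing — Policy A: F=8755, Policy B: F=595. Lowest is 595 (Policy B).

595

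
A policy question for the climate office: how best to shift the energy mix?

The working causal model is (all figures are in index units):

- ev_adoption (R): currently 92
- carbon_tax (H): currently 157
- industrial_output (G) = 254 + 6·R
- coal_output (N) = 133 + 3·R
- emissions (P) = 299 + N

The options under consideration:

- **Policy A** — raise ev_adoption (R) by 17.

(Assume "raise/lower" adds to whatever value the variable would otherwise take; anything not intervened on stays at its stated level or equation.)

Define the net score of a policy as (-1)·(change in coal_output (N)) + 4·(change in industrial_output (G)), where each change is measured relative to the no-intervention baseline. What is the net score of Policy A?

Baseline:
  R = 92
  G = 254 + 6·92 = 806
  N = 133 + 3·92 = 409
Policy A (R + 17):
  R = 92 + 17 = 109
  G = 254 + 6·109 = 908
  N = 133 + 3·109 = 460
ΔN = 460 − 409 = 51; ΔG = 908 − 806 = 102
Score = (-1)·51 + 4·102 = 357

357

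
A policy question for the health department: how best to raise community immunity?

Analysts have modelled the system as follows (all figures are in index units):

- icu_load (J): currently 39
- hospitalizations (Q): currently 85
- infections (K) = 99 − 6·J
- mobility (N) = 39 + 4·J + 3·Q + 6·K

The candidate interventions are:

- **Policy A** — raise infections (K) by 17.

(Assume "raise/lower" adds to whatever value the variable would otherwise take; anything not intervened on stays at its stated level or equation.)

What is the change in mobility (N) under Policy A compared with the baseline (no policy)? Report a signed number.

Baseline:
  J = 39
  Q = 85
  K = 99 − 6·39 = -135
  N = 39 + 4·39 + 3·85 + 6·(-135) = -360
Policy A (K + 17):
  J = 39
  Q = 85
  K = 99 − 6·39 (+17 from intervention) = -118
  N = 39 + 4·39 + 3·85 + 6·(-118) = -258
Change in N: -258 − (-360) = 102

102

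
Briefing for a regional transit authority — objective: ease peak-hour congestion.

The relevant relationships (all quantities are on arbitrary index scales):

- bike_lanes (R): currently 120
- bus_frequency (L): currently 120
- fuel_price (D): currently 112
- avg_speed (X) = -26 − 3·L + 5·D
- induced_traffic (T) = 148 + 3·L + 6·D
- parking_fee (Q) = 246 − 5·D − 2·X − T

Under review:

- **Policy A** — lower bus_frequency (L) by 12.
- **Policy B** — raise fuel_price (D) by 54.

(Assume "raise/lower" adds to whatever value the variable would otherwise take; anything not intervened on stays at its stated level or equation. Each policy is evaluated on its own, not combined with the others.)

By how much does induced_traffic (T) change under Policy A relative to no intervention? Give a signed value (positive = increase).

-36

Baseline:
  L = 120
  D = 112
  T = 148 + 3·120 + 6·112 = 1180
Policy A (L − 12):
  L = 120 − 12 = 108
  D = 112
  T = 148 + 3·108 + 6·112 = 1144
Change in T: 1144 − 1180 = -36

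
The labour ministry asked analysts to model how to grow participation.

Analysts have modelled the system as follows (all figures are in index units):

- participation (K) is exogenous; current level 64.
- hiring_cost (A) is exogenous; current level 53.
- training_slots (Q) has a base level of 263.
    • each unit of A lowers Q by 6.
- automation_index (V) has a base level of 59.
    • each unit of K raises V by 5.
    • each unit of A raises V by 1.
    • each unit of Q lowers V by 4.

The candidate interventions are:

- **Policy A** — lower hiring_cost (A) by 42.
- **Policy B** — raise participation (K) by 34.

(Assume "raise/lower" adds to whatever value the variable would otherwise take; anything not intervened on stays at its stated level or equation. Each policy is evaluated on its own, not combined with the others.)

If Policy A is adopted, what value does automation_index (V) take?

Policy A (A − 42):
  K = 64
  A = 53 − 42 = 11
  Q = 263 − 6·11 = 197
  V = 59 + 5·64 + 11 − 4·197 = -398

-398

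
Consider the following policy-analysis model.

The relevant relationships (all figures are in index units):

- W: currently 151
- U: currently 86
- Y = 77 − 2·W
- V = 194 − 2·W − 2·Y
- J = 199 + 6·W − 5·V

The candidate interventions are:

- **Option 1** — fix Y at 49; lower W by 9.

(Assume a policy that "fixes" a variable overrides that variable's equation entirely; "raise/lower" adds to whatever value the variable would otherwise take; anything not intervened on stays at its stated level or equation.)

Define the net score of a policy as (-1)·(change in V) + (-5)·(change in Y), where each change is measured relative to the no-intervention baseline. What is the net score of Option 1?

Baseline:
  W = 151
  Y = 77 − 2·151 = -225
  V = 194 − 2·151 − 2·(-225) = 342
Option 1 (Y := 49, W − 9):
  W = 151 − 9 = 142
  Y = 49
  V = 194 − 2·142 − 2·49 = -188
ΔV = -188 − 342 = -530; ΔY = 49 − (-225) = 274
Score = (-1)·(-530) + (-5)·274 = -840

-840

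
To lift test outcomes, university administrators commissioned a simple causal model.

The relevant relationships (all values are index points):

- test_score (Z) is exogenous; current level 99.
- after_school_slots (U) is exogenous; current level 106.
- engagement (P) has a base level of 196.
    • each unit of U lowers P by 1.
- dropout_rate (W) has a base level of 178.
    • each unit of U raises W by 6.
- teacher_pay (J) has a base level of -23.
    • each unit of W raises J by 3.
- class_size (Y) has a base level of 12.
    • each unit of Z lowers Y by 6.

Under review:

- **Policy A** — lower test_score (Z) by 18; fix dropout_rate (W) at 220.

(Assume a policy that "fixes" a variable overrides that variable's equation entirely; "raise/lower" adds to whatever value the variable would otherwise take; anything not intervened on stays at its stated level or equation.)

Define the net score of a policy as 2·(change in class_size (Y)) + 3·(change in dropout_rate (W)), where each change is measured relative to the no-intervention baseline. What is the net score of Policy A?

-1566

Baseline:
  Z = 99
  U = 106
  W = 178 + 6·106 = 814
  Y = 12 − 6·99 = -582
Policy A (Z − 18, W := 220):
  Z = 99 − 18 = 81
  U = 106
  W = 220
  Y = 12 − 6·81 = -474
ΔY = -474 − (-582) = 108; ΔW = 220 − 814 = -594
Score = 2·108 + 3·(-594) = -1566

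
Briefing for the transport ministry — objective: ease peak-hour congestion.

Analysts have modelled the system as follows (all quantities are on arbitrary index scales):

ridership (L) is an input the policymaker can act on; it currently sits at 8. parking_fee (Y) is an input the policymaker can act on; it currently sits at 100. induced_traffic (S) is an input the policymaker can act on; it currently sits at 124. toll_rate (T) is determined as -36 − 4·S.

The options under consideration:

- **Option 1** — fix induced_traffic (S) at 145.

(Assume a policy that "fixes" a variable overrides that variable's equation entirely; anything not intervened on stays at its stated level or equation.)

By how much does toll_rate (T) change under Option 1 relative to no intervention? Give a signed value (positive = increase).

Baseline:
  S = 124
  T = -36 − 4·124 = -532
Option 1 (S := 145):
  S = 145
  T = -36 − 4·145 = -616
Change in T: -616 − (-532) = -84

-84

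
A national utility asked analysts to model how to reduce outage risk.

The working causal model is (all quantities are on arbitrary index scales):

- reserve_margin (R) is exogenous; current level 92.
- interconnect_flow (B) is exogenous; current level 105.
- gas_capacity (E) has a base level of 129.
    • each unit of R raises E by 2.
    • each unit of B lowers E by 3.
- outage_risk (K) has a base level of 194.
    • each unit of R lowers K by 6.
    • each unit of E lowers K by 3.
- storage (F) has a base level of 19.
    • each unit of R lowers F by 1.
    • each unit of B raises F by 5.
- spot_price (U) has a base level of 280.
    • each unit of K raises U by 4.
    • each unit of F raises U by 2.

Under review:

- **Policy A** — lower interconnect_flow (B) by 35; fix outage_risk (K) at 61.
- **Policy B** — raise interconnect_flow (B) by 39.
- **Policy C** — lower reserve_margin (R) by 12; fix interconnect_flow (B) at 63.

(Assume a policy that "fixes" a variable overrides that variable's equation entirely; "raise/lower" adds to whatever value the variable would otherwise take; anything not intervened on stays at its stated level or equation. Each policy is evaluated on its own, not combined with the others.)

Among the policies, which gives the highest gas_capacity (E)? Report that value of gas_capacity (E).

103

Policy A (B − 35, K := 61):
  R = 92
  B = 105 − 35 = 70
  E = 129 + 2·92 − 3·70 = 103
Policy B (B + 39):
  R = 92
  B = 105 + 39 = 144
  E = 129 + 2·92 − 3·144 = -119
Policy C (R − 12, B := 63):
  R = 92 − 12 = 80
  B = 63
  E = 129 + 2·80 − 3·63 = 100
Comparing — Policy A: E=103, Policy B: E=-119, Policy C: E=100. Highest is 103 (Policy A).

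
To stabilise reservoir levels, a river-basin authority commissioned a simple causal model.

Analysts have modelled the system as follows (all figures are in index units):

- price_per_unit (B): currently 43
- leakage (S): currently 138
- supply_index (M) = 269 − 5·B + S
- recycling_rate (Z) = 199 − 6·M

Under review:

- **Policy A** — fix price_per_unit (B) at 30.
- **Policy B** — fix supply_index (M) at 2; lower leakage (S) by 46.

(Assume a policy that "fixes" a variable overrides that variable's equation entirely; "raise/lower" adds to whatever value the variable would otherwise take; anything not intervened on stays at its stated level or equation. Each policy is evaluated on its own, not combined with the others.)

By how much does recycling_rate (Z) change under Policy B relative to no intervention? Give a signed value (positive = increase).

1140

Baseline:
  B = 43
  S = 138
  M = 269 − 5·43 + 138 = 192
  Z = 199 − 6·192 = -953
Policy B (M := 2, S − 46):
  B = 43
  S = 138 − 46 = 92
  M = 2
  Z = 199 − 6·2 = 187
Change in Z: 187 − (-953) = 1140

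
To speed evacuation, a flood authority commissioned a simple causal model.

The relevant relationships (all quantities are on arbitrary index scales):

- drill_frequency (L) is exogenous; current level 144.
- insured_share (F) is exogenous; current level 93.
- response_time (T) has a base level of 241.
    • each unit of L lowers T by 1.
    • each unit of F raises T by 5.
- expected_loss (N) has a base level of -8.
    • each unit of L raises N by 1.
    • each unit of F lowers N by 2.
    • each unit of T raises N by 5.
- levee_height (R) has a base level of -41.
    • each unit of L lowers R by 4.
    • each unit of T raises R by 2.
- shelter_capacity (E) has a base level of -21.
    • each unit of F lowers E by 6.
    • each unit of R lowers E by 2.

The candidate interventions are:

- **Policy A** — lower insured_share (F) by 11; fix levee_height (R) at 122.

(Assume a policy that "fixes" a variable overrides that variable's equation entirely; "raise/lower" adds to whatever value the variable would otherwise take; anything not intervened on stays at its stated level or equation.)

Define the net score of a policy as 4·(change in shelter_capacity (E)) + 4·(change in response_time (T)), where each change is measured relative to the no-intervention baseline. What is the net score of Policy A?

Baseline:
  L = 144
  F = 93
  T = 241 − 144 + 5·93 = 562
  R = -41 − 4·144 + 2·562 = 507
  E = -21 − 6·93 − 2·507 = -1593
Policy A (F − 11, R := 122):
  L = 144
  F = 93 − 11 = 82
  T = 241 − 144 + 5·82 = 507
  R = 122
  E = -21 − 6·82 − 2·122 = -757
ΔE = -757 − (-1593) = 836; ΔT = 507 − 562 = -55
Score = 4·836 + 4·(-55) = 3124

3124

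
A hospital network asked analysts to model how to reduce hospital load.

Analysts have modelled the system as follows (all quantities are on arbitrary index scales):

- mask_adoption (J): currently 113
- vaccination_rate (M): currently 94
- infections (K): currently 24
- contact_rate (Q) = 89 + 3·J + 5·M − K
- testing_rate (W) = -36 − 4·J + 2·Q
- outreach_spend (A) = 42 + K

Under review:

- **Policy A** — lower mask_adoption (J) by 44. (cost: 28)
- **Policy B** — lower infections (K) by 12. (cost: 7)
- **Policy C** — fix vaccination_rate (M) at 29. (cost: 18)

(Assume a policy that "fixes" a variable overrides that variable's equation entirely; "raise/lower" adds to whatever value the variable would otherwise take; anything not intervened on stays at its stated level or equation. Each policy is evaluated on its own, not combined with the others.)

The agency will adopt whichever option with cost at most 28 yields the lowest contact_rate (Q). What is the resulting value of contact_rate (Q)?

Policy A (J − 44):
  J = 113 − 44 = 69
  M = 94
  K = 24
  Q = 89 + 3·69 + 5·94 − 24 = 742
Policy B (K − 12):
  J = 113
  M = 94
  K = 24 − 12 = 12
  Q = 89 + 3·113 + 5·94 − 12 = 886
Policy C (M := 29):
  J = 113
  M = 29
  K = 24
  Q = 89 + 3·113 + 5·29 − 24 = 549
Comparing — Policy A: Q=742, Policy B: Q=886, Policy C: Q=549. Lowest is 549 (Policy C).

549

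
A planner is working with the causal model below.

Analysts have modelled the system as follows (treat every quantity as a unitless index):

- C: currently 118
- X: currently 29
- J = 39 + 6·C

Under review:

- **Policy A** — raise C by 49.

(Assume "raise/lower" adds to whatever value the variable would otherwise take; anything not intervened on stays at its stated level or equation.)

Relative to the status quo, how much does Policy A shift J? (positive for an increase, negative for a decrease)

Baseline:
  C = 118
  J = 39 + 6·118 = 747
Policy A (C + 49):
  C = 118 + 49 = 167
  J = 39 + 6·167 = 1041
Change in J: 1041 − 747 = 294

294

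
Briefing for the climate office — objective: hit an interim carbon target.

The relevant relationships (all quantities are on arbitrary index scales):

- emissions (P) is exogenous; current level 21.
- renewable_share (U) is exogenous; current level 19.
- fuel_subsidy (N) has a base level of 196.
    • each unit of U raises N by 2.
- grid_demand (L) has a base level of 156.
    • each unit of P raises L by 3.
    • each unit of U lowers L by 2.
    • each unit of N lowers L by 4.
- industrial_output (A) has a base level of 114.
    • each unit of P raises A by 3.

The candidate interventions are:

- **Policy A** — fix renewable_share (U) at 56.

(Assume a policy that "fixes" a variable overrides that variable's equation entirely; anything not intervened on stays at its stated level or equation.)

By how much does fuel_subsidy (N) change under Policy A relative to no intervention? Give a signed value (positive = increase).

Baseline:
  U = 19
  N = 196 + 2·19 = 234
Policy A (U := 56):
  U = 56
  N = 196 + 2·56 = 308
Change in N: 308 − 234 = 74

74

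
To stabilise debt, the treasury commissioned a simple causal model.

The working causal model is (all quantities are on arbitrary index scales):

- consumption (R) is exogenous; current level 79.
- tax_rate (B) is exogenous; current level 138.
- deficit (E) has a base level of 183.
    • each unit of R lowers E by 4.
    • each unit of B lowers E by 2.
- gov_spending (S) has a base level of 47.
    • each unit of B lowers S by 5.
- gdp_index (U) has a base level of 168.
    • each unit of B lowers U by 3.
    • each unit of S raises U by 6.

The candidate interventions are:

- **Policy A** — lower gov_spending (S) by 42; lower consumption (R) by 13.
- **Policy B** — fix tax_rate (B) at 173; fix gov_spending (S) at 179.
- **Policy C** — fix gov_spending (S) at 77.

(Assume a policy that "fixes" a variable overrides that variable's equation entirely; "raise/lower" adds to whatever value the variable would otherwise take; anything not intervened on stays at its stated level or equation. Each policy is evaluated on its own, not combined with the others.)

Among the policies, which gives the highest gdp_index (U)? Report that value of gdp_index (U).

723

Policy A (S − 42, R − 13):
  B = 138
  S = 47 − 5·138 (−42 from intervention) = -685
  U = 168 − 3·138 + 6·(-685) = -4356
Policy B (B := 173, S := 179):
  B = 173
  S = 179
  U = 168 − 3·173 + 6·179 = 723
Policy C (S := 77):
  B = 138
  S = 77
  U = 168 − 3·138 + 6·77 = 216
Comparing — Policy A: U=-4356, Policy B: U=723, Policy C: U=216. Highest is 723 (Policy B).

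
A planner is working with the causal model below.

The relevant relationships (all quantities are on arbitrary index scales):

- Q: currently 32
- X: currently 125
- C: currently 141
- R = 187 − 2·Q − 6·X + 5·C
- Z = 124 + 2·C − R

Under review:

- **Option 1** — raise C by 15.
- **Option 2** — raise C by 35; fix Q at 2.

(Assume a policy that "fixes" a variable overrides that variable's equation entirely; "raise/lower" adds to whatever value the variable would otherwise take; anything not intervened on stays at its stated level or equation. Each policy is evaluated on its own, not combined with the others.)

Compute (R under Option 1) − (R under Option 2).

Option 1 (C + 15):
  Q = 32
  X = 125
  C = 141 + 15 = 156
  R = 187 − 2·32 − 6·125 + 5·156 = 153
Option 2 (C + 35, Q := 2):
  Q = 2
  X = 125
  C = 141 + 35 = 176
  R = 187 − 2·2 − 6·125 + 5·176 = 313
R: 153 − 313 = -160

-160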